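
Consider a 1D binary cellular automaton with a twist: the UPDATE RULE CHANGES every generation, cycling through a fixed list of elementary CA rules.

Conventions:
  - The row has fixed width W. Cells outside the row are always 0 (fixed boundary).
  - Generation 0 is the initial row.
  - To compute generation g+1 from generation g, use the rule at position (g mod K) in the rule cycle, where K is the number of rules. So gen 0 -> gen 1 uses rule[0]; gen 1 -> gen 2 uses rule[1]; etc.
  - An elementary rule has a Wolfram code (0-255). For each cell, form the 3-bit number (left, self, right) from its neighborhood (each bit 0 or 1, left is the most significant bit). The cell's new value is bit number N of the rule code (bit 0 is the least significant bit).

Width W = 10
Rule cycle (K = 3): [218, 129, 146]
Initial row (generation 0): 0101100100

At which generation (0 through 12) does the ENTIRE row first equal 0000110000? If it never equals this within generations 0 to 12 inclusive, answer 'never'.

Gen 0: 0101100100
Gen 1 (rule 218): 1001111010
Gen 2 (rule 129): 0000110000
Gen 3 (rule 146): 0001001000
Gen 4 (rule 218): 0010110100
Gen 5 (rule 129): 1000000001
Gen 6 (rule 146): 0100000010
Gen 7 (rule 218): 1010000101
Gen 8 (rule 129): 0000110000
Gen 9 (rule 146): 0001001000
Gen 10 (rule 218): 0010110100
Gen 11 (rule 129): 1000000001
Gen 12 (rule 146): 0100000010

Answer: 2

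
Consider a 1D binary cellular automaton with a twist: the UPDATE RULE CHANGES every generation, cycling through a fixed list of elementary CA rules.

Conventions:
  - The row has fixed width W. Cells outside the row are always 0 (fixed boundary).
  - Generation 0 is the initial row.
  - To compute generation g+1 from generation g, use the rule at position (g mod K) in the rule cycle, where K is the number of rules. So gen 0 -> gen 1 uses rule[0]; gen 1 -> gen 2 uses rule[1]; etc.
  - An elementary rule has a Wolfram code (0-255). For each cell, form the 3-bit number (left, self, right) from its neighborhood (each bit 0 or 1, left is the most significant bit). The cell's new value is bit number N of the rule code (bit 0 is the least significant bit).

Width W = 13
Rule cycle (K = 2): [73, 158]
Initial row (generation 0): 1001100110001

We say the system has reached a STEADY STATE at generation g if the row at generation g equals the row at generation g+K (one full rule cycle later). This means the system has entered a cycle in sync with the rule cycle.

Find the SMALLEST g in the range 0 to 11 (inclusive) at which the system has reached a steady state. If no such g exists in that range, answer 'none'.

Gen 0: 1001100110001
Gen 1 (rule 73): 0001100110100
Gen 2 (rule 158): 0011011100110
Gen 3 (rule 73): 1011010100110
Gen 4 (rule 158): 1010010111101
Gen 5 (rule 73): 0000000100100
Gen 6 (rule 158): 0000001111110
Gen 7 (rule 73): 1111101000010
Gen 8 (rule 158): 1111001100111
Gen 9 (rule 73): 1001001100101
Gen 10 (rule 158): 1111111011101
Gen 11 (rule 73): 1000001010100
Gen 12 (rule 158): 1100011010110
Gen 13 (rule 73): 1101011000110

Answer: none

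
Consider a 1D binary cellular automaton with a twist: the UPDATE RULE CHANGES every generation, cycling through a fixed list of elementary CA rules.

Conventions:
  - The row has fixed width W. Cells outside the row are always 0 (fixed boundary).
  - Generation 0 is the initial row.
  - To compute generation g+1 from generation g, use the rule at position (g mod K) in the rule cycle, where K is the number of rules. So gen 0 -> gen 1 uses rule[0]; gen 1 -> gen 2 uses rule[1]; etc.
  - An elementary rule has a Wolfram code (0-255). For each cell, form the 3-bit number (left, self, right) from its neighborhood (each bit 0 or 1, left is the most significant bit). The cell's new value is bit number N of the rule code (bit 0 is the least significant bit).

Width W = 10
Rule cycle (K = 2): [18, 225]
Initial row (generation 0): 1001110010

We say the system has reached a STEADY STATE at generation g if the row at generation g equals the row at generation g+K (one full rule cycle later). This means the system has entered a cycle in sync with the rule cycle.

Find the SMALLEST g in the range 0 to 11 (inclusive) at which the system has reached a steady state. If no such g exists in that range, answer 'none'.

Answer: none

Derivation:
Gen 0: 1001110010
Gen 1 (rule 18): 0110001101
Gen 2 (rule 225): 0010100110
Gen 3 (rule 18): 0100011001
Gen 4 (rule 225): 0001001000
Gen 5 (rule 18): 0010110100
Gen 6 (rule 225): 1001011001
Gen 7 (rule 18): 0110000110
Gen 8 (rule 225): 0010110010
Gen 9 (rule 18): 0100001101
Gen 10 (rule 225): 0001100110
Gen 11 (rule 18): 0010011001
Gen 12 (rule 225): 1000001000
Gen 13 (rule 18): 0100010100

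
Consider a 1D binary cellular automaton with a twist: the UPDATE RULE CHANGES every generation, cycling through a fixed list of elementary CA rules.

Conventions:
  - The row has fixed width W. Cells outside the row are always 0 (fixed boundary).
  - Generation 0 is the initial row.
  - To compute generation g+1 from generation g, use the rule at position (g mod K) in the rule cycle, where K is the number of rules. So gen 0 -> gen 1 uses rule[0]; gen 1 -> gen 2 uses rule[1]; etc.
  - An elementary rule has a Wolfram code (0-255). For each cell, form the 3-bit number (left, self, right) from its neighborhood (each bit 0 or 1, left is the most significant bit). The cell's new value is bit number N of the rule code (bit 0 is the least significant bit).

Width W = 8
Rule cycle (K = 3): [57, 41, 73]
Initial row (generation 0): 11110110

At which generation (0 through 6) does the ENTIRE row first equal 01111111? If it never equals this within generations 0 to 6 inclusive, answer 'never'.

Gen 0: 11110110
Gen 1 (rule 57): 10001101
Gen 2 (rule 41): 00101010
Gen 3 (rule 73): 10000000
Gen 4 (rule 57): 01111111
Gen 5 (rule 41): 01000000
Gen 6 (rule 73): 00011111

Answer: 4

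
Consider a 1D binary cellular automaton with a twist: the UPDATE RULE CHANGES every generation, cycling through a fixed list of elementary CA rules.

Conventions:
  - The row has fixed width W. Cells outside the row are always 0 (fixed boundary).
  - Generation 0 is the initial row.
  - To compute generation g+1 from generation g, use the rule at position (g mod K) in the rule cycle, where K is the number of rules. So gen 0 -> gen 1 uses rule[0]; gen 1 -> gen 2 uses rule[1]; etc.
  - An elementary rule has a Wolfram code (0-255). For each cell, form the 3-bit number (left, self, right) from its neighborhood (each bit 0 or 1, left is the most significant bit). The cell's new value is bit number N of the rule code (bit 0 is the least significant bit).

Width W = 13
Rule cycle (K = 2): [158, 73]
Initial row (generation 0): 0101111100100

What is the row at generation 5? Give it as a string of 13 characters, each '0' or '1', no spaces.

Gen 0: 0101111100100
Gen 1 (rule 158): 1101111011110
Gen 2 (rule 73): 1101001010010
Gen 3 (rule 158): 1001111011111
Gen 4 (rule 73): 0001001010001
Gen 5 (rule 158): 0011111011011

Answer: 0011111011011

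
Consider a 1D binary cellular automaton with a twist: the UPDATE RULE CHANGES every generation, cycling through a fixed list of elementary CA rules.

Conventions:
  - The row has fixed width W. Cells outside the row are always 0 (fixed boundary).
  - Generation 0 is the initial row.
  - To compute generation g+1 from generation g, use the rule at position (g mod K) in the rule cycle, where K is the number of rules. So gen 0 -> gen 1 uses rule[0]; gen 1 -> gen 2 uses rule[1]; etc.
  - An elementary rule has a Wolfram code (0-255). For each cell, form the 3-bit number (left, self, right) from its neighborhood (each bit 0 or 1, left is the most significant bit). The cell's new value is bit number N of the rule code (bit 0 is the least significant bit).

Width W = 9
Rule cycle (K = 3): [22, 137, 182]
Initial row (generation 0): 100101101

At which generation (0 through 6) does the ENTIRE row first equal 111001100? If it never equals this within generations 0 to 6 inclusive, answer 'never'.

Answer: 2

Derivation:
Gen 0: 100101101
Gen 1 (rule 22): 111100001
Gen 2 (rule 137): 111001100
Gen 3 (rule 182): 010110010
Gen 4 (rule 22): 110001111
Gen 5 (rule 137): 100101110
Gen 6 (rule 182): 111110101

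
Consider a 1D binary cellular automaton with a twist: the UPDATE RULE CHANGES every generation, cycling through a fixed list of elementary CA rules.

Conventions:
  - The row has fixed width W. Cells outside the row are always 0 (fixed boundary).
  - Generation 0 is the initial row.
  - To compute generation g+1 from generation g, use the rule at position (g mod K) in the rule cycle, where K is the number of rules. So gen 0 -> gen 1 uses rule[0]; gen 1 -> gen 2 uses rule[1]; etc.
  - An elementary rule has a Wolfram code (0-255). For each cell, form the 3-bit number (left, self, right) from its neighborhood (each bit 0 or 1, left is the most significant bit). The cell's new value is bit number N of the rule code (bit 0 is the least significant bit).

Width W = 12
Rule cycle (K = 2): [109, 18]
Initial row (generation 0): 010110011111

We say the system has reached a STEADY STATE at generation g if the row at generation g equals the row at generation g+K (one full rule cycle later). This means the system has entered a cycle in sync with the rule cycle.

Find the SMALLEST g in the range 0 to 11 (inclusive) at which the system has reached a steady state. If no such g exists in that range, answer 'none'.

Answer: 6

Derivation:
Gen 0: 010110011111
Gen 1 (rule 109): 011110010001
Gen 2 (rule 18): 100001101010
Gen 3 (rule 109): 101101111110
Gen 4 (rule 18): 000000000001
Gen 5 (rule 109): 111111111101
Gen 6 (rule 18): 000000000000
Gen 7 (rule 109): 111111111111
Gen 8 (rule 18): 000000000000
Gen 9 (rule 109): 111111111111
Gen 10 (rule 18): 000000000000
Gen 11 (rule 109): 111111111111
Gen 12 (rule 18): 000000000000
Gen 13 (rule 109): 111111111111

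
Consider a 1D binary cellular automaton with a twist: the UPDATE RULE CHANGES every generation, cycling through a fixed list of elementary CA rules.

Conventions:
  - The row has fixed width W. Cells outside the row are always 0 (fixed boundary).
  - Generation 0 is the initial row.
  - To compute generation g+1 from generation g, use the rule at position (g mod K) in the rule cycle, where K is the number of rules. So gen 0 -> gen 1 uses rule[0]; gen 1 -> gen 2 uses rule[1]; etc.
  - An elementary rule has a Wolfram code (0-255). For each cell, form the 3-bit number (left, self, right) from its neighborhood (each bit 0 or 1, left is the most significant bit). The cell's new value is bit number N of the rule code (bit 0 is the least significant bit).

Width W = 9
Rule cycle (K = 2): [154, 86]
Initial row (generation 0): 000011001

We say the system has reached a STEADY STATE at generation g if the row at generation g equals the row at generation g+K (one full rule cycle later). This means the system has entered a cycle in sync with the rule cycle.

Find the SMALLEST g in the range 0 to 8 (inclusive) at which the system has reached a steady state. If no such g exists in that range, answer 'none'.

Gen 0: 000011001
Gen 1 (rule 154): 000110110
Gen 2 (rule 86): 001010011
Gen 3 (rule 154): 010001110
Gen 4 (rule 86): 111010011
Gen 5 (rule 154): 110001110
Gen 6 (rule 86): 011010011
Gen 7 (rule 154): 110001110
Gen 8 (rule 86): 011010011
Gen 9 (rule 154): 110001110
Gen 10 (rule 86): 011010011

Answer: 5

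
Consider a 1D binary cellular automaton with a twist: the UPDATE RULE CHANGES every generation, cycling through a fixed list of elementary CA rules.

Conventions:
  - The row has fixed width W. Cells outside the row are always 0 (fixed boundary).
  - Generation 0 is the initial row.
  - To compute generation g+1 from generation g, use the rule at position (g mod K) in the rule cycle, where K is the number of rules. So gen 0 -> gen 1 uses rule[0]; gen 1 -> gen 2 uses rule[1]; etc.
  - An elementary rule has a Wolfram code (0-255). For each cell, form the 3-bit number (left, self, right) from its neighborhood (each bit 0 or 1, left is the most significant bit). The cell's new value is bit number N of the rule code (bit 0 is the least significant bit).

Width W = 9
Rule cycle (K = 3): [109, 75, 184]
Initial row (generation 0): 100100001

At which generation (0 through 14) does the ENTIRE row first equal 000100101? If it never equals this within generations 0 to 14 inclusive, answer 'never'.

Answer: never

Derivation:
Gen 0: 100100001
Gen 1 (rule 109): 100101101
Gen 2 (rule 75): 001001100
Gen 3 (rule 184): 000101010
Gen 4 (rule 109): 110111110
Gen 5 (rule 75): 110100010
Gen 6 (rule 184): 101010001
Gen 7 (rule 109): 111110101
Gen 8 (rule 75): 100010000
Gen 9 (rule 184): 010001000
Gen 10 (rule 109): 010101011
Gen 11 (rule 75): 100000011
Gen 12 (rule 184): 010000010
Gen 13 (rule 109): 010111010
Gen 14 (rule 75): 100101000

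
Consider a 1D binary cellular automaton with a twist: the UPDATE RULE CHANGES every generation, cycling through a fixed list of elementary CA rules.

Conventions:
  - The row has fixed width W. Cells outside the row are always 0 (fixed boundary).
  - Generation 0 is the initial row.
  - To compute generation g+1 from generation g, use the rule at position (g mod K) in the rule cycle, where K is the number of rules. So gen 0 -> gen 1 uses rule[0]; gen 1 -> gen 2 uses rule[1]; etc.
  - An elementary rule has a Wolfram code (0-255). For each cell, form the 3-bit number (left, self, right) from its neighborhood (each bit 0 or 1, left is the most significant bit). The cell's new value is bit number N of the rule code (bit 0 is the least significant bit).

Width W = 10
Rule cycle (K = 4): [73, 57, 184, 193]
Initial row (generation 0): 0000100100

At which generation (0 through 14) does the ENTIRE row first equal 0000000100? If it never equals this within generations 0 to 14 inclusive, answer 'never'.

Gen 0: 0000100100
Gen 1 (rule 73): 1110000001
Gen 2 (rule 57): 1001111100
Gen 3 (rule 184): 0101111010
Gen 4 (rule 193): 0000111000
Gen 5 (rule 73): 1110101011
Gen 6 (rule 57): 1001010110
Gen 7 (rule 184): 0100101101
Gen 8 (rule 193): 0000000100
Gen 9 (rule 73): 1111110001
Gen 10 (rule 57): 1000001100
Gen 11 (rule 184): 0100001010
Gen 12 (rule 193): 0001100000
Gen 13 (rule 73): 1101101111
Gen 14 (rule 57): 1011011000

Answer: 8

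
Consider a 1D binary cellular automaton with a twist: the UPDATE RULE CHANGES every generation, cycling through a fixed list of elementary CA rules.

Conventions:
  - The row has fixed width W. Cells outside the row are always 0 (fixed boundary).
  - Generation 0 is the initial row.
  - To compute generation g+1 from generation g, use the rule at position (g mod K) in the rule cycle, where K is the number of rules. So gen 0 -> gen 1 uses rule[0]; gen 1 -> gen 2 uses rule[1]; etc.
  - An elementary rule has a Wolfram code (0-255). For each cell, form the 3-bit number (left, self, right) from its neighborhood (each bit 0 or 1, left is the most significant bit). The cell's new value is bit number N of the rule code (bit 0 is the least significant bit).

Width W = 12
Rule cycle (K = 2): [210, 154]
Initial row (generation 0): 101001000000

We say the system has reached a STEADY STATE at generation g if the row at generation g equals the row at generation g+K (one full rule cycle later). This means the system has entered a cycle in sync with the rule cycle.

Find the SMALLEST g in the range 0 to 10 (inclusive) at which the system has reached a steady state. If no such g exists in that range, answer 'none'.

Answer: 5

Derivation:
Gen 0: 101001000000
Gen 1 (rule 210): 000110100000
Gen 2 (rule 154): 001100010000
Gen 3 (rule 210): 010110101000
Gen 4 (rule 154): 100100000100
Gen 5 (rule 210): 011010001010
Gen 6 (rule 154): 110001010001
Gen 7 (rule 210): 011010001010
Gen 8 (rule 154): 110001010001
Gen 9 (rule 210): 011010001010
Gen 10 (rule 154): 110001010001
Gen 11 (rule 210): 011010001010
Gen 12 (rule 154): 110001010001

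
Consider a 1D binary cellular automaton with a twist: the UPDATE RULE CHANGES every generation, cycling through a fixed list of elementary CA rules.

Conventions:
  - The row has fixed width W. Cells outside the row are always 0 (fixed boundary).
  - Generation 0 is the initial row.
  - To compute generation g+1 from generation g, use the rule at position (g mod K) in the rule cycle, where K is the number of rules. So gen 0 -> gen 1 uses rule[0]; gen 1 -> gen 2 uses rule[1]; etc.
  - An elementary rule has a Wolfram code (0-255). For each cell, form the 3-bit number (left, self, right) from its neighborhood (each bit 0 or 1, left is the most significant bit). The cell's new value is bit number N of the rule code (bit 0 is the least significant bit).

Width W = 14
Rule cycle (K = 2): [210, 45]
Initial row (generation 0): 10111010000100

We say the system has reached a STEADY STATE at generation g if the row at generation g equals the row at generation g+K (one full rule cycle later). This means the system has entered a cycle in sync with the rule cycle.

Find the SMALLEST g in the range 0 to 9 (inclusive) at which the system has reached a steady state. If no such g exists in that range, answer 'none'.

Answer: none

Derivation:
Gen 0: 10111010000100
Gen 1 (rule 210): 00011001001010
Gen 2 (rule 45): 11010001001110
Gen 3 (rule 210): 01001010110111
Gen 4 (rule 45): 01001111101100
Gen 5 (rule 210): 10110111100110
Gen 6 (rule 45): 11101100000100
Gen 7 (rule 210): 01100110001010
Gen 8 (rule 45): 01000100101110
Gen 9 (rule 210): 10101011000111
Gen 10 (rule 45): 11111110010100
Gen 11 (rule 210): 01111111100010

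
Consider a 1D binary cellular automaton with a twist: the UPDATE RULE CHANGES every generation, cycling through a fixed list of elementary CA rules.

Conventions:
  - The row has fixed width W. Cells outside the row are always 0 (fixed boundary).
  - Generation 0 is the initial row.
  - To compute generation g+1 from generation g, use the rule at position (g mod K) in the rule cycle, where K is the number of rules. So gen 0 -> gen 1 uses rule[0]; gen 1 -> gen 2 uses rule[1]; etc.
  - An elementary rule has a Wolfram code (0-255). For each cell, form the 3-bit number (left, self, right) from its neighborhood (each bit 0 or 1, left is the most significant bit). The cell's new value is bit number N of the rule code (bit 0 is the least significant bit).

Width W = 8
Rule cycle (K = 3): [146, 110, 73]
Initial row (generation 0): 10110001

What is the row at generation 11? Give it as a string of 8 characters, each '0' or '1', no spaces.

Answer: 00011111

Derivation:
Gen 0: 10110001
Gen 1 (rule 146): 00001010
Gen 2 (rule 110): 00011110
Gen 3 (rule 73): 11010010
Gen 4 (rule 146): 00001101
Gen 5 (rule 110): 00011111
Gen 6 (rule 73): 11010001
Gen 7 (rule 146): 00001010
Gen 8 (rule 110): 00011110
Gen 9 (rule 73): 11010010
Gen 10 (rule 146): 00001101
Gen 11 (rule 110): 00011111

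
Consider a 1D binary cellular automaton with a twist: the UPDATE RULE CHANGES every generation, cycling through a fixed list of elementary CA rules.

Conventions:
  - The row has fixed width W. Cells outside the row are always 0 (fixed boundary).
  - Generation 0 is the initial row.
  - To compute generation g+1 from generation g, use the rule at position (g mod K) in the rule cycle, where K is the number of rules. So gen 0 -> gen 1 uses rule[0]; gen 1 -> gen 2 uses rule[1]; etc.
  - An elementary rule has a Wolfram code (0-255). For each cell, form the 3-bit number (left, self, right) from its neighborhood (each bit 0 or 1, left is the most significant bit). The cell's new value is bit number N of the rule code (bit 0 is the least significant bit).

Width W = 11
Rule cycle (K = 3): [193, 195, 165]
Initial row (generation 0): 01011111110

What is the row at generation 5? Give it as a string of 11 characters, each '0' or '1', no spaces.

Gen 0: 01011111110
Gen 1 (rule 193): 00001111110
Gen 2 (rule 195): 11110111110
Gen 3 (rule 165): 01101011100
Gen 4 (rule 193): 00100001101
Gen 5 (rule 195): 11001110100

Answer: 11001110100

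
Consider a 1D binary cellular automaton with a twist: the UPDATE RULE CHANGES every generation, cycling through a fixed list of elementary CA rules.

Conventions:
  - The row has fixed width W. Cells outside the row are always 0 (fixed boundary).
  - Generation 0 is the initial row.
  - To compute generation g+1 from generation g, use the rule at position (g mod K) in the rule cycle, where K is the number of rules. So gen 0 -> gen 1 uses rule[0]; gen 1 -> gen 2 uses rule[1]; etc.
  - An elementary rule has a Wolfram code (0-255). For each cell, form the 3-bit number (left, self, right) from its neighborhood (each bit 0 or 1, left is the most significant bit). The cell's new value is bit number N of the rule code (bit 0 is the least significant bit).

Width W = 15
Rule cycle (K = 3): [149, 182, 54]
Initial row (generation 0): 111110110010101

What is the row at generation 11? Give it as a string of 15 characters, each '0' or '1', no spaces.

Gen 0: 111110110010101
Gen 1 (rule 149): 011100001010101
Gen 2 (rule 182): 101010011111111
Gen 3 (rule 54): 111111100000000
Gen 4 (rule 149): 011111011111111
Gen 5 (rule 182): 101110101111110
Gen 6 (rule 54): 110001110000001
Gen 7 (rule 149): 001100101111101
Gen 8 (rule 182): 010011110111011
Gen 9 (rule 54): 111100001000100
Gen 10 (rule 149): 011011101110111
Gen 11 (rule 182): 100101010101010

Answer: 100101010101010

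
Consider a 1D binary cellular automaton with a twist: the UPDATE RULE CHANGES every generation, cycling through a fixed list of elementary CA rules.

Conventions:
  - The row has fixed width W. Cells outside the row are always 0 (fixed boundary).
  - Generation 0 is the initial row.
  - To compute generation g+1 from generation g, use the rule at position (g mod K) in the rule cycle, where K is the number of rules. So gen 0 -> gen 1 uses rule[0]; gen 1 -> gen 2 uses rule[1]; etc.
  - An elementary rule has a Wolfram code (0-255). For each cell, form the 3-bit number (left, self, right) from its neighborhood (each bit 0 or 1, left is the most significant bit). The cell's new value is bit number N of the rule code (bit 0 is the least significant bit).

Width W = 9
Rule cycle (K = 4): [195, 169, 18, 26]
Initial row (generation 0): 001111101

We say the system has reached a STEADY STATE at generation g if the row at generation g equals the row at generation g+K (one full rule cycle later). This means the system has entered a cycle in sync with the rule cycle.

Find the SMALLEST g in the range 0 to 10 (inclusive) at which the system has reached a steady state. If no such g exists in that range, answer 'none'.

Answer: 3

Derivation:
Gen 0: 001111101
Gen 1 (rule 195): 110111100
Gen 2 (rule 169): 101111001
Gen 3 (rule 18): 000000110
Gen 4 (rule 26): 000001101
Gen 5 (rule 195): 111110100
Gen 6 (rule 169): 111101001
Gen 7 (rule 18): 000000110
Gen 8 (rule 26): 000001101
Gen 9 (rule 195): 111110100
Gen 10 (rule 169): 111101001
Gen 11 (rule 18): 000000110
Gen 12 (rule 26): 000001101
Gen 13 (rule 195): 111110100
Gen 14 (rule 169): 111101001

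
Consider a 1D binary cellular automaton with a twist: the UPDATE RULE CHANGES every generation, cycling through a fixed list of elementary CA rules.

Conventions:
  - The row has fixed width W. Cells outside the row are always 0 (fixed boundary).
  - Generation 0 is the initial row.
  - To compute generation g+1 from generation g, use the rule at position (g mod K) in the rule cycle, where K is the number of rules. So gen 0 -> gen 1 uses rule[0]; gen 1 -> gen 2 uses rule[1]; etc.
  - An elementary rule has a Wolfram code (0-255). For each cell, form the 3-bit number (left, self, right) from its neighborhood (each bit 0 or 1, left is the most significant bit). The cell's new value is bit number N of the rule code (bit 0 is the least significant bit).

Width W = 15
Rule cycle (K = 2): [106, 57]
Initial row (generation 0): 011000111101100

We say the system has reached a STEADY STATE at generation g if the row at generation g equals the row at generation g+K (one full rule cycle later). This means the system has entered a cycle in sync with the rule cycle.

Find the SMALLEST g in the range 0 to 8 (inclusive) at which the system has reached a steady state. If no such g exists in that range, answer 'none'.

Answer: none

Derivation:
Gen 0: 011000111101100
Gen 1 (rule 106): 111001100111100
Gen 2 (rule 57): 100101010100011
Gen 3 (rule 106): 001010101000111
Gen 4 (rule 57): 100101010110100
Gen 5 (rule 106): 001010101111000
Gen 6 (rule 57): 100101011000111
Gen 7 (rule 106): 001010111001101
Gen 8 (rule 57): 100101100101010
Gen 9 (rule 106): 001011101010100
Gen 10 (rule 57): 100110010101011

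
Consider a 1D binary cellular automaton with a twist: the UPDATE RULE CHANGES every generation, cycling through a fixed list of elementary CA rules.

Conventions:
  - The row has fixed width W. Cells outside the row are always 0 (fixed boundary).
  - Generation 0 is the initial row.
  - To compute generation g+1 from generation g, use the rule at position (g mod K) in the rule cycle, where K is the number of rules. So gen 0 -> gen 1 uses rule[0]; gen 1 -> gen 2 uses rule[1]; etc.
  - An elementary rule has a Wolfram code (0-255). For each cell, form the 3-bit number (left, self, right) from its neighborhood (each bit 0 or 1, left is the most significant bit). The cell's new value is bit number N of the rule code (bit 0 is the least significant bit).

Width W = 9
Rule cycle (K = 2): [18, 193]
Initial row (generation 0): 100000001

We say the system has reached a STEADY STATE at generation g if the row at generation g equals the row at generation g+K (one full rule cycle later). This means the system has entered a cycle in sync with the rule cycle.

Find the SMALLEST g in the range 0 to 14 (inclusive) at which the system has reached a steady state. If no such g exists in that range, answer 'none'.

Gen 0: 100000001
Gen 1 (rule 18): 010000010
Gen 2 (rule 193): 000111000
Gen 3 (rule 18): 001000100
Gen 4 (rule 193): 100010001
Gen 5 (rule 18): 010101010
Gen 6 (rule 193): 000000000
Gen 7 (rule 18): 000000000
Gen 8 (rule 193): 111111111
Gen 9 (rule 18): 000000000
Gen 10 (rule 193): 111111111
Gen 11 (rule 18): 000000000
Gen 12 (rule 193): 111111111
Gen 13 (rule 18): 000000000
Gen 14 (rule 193): 111111111
Gen 15 (rule 18): 000000000
Gen 16 (rule 193): 111111111

Answer: 7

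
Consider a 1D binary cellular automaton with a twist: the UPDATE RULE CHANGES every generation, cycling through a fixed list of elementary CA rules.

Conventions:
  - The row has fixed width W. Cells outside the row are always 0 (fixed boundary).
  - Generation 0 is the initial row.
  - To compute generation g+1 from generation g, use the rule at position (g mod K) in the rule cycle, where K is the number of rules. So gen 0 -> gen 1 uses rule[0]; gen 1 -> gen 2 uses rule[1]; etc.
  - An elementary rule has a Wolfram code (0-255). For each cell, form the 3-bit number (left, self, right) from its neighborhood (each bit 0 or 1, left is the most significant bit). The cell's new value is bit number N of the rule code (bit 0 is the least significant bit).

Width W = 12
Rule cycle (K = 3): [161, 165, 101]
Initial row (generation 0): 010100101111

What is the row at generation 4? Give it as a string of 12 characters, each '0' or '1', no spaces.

Answer: 011010010100

Derivation:
Gen 0: 010100101111
Gen 1 (rule 161): 001000010110
Gen 2 (rule 165): 101011011000
Gen 3 (rule 101): 111101101011
Gen 4 (rule 161): 011010010100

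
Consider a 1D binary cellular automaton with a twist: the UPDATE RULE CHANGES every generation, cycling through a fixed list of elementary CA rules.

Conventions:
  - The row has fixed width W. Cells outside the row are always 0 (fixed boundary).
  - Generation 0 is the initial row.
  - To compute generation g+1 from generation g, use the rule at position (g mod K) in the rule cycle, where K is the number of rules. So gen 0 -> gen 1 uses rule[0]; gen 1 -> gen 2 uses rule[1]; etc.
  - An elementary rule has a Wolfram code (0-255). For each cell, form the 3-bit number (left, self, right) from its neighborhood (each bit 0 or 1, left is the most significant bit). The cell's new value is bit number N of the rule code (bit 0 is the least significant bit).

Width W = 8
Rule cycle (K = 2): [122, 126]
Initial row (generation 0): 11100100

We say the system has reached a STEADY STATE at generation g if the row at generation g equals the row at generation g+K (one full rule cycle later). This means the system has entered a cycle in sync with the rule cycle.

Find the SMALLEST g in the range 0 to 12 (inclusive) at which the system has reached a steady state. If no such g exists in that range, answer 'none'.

Gen 0: 11100100
Gen 1 (rule 122): 10111010
Gen 2 (rule 126): 11101111
Gen 3 (rule 122): 10111001
Gen 4 (rule 126): 11101111
Gen 5 (rule 122): 10111001
Gen 6 (rule 126): 11101111
Gen 7 (rule 122): 10111001
Gen 8 (rule 126): 11101111
Gen 9 (rule 122): 10111001
Gen 10 (rule 126): 11101111
Gen 11 (rule 122): 10111001
Gen 12 (rule 126): 11101111
Gen 13 (rule 122): 10111001
Gen 14 (rule 126): 11101111

Answer: 2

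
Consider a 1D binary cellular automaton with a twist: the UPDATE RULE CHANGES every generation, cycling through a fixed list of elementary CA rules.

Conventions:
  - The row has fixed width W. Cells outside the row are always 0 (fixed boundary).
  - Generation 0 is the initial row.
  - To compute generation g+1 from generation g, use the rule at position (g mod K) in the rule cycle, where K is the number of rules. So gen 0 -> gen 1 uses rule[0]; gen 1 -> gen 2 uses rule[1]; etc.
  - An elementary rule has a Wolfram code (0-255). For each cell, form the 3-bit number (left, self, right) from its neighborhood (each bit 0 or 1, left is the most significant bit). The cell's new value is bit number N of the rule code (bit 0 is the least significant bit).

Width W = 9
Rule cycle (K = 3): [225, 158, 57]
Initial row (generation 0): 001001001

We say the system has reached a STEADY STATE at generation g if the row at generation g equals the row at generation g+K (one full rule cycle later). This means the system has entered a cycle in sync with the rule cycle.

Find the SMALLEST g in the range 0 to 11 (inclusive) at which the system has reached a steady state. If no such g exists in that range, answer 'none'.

Answer: 10

Derivation:
Gen 0: 001001001
Gen 1 (rule 225): 100000000
Gen 2 (rule 158): 110000000
Gen 3 (rule 57): 101111111
Gen 4 (rule 225): 010111111
Gen 5 (rule 158): 110111110
Gen 6 (rule 57): 101100001
Gen 7 (rule 225): 010101100
Gen 8 (rule 158): 110101010
Gen 9 (rule 57): 101010101
Gen 10 (rule 225): 010101010
Gen 11 (rule 158): 110101011
Gen 12 (rule 57): 101010110
Gen 13 (rule 225): 010101010
Gen 14 (rule 158): 110101011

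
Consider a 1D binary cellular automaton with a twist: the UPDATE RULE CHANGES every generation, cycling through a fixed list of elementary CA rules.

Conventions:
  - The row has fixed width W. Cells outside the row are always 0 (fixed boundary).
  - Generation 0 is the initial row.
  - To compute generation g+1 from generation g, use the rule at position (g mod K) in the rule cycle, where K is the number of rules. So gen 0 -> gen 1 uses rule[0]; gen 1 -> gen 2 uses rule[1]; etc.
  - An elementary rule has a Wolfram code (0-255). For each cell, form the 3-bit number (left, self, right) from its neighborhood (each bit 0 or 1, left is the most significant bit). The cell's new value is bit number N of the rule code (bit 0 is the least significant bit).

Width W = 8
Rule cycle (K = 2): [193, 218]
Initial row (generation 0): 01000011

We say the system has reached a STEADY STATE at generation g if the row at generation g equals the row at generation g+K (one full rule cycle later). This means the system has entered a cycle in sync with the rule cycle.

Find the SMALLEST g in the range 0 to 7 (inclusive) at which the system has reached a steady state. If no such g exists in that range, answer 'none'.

Gen 0: 01000011
Gen 1 (rule 193): 00011001
Gen 2 (rule 218): 00111110
Gen 3 (rule 193): 10011110
Gen 4 (rule 218): 01111111
Gen 5 (rule 193): 00111111
Gen 6 (rule 218): 01111111
Gen 7 (rule 193): 00111111
Gen 8 (rule 218): 01111111
Gen 9 (rule 193): 00111111

Answer: 4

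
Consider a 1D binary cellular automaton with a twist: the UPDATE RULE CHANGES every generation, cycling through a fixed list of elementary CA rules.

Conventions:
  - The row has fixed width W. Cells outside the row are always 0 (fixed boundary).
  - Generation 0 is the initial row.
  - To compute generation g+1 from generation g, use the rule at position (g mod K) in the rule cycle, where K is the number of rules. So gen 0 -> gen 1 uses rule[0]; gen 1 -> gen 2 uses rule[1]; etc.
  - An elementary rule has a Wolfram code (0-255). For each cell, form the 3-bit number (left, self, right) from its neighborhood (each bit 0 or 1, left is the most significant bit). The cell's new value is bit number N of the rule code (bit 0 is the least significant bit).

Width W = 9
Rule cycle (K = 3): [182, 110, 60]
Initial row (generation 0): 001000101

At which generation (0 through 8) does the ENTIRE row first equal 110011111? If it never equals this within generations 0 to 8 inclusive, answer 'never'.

Gen 0: 001000101
Gen 1 (rule 182): 011101111
Gen 2 (rule 110): 110111001
Gen 3 (rule 60): 101100101
Gen 4 (rule 182): 110011111
Gen 5 (rule 110): 110110001
Gen 6 (rule 60): 101101001
Gen 7 (rule 182): 110011111
Gen 8 (rule 110): 110110001

Answer: 4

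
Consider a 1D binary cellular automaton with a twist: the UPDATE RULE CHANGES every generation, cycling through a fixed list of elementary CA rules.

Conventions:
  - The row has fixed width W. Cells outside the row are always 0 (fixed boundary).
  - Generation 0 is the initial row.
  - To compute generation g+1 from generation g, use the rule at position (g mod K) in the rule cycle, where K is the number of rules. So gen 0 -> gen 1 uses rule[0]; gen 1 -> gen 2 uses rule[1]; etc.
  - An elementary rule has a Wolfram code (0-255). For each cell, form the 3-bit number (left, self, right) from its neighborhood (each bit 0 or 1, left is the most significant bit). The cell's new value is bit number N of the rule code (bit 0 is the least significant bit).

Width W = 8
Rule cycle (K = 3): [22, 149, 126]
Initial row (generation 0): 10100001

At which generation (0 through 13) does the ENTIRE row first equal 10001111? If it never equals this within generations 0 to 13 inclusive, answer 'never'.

Answer: 6

Derivation:
Gen 0: 10100001
Gen 1 (rule 22): 10110011
Gen 2 (rule 149): 10001000
Gen 3 (rule 126): 11011100
Gen 4 (rule 22): 00000010
Gen 5 (rule 149): 11111011
Gen 6 (rule 126): 10001111
Gen 7 (rule 22): 11010000
Gen 8 (rule 149): 00011111
Gen 9 (rule 126): 00110001
Gen 10 (rule 22): 01001011
Gen 11 (rule 149): 01101000
Gen 12 (rule 126): 11111100
Gen 13 (rule 22): 00000010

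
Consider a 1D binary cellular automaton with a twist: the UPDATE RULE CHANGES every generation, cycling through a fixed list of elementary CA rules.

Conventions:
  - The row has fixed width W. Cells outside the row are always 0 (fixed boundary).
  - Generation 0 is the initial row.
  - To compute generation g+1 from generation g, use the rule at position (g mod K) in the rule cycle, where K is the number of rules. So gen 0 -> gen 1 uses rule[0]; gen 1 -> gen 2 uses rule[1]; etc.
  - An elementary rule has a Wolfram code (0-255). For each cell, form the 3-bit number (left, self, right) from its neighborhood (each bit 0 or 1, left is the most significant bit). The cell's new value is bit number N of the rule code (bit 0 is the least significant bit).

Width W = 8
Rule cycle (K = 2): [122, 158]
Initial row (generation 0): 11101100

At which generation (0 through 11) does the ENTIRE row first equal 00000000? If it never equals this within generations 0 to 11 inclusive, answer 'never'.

Gen 0: 11101100
Gen 1 (rule 122): 10111110
Gen 2 (rule 158): 10111101
Gen 3 (rule 122): 01100110
Gen 4 (rule 158): 11011101
Gen 5 (rule 122): 11110110
Gen 6 (rule 158): 11100101
Gen 7 (rule 122): 10111010
Gen 8 (rule 158): 10110011
Gen 9 (rule 122): 01111111
Gen 10 (rule 158): 11111110
Gen 11 (rule 122): 10000011

Answer: never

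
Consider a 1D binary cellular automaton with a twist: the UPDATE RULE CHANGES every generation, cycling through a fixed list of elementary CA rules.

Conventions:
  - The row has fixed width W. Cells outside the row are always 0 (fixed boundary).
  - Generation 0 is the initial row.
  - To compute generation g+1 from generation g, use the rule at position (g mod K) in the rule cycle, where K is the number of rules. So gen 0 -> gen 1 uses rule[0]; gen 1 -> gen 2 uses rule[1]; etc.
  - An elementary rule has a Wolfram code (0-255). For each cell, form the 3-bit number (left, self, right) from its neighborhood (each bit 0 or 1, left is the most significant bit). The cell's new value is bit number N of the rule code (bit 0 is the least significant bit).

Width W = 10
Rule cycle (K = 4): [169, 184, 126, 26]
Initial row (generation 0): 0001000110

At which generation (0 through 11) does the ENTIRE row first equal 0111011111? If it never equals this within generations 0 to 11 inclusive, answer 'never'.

Gen 0: 0001000110
Gen 1 (rule 169): 1100010100
Gen 2 (rule 184): 1010001010
Gen 3 (rule 126): 1111011111
Gen 4 (rule 26): 1000010000
Gen 5 (rule 169): 0011000111
Gen 6 (rule 184): 0010100110
Gen 7 (rule 126): 0111111111
Gen 8 (rule 26): 1100000000
Gen 9 (rule 169): 1001111111
Gen 10 (rule 184): 0101111110
Gen 11 (rule 126): 1111000011

Answer: never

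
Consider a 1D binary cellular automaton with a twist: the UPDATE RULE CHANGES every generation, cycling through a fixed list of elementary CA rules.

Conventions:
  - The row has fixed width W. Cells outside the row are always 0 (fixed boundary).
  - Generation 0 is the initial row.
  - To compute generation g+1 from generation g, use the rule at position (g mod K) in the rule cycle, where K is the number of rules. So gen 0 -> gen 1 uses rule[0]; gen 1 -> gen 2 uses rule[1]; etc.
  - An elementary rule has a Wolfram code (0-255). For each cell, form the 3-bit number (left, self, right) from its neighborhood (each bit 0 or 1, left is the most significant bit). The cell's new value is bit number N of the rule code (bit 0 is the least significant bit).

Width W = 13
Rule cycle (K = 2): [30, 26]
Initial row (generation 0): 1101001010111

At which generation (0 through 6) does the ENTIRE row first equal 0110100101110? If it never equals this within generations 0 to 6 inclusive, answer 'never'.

Gen 0: 1101001010111
Gen 1 (rule 30): 1001111010100
Gen 2 (rule 26): 0111000000010
Gen 3 (rule 30): 1100100000111
Gen 4 (rule 26): 1011010001100
Gen 5 (rule 30): 1010011011010
Gen 6 (rule 26): 0001110010001

Answer: never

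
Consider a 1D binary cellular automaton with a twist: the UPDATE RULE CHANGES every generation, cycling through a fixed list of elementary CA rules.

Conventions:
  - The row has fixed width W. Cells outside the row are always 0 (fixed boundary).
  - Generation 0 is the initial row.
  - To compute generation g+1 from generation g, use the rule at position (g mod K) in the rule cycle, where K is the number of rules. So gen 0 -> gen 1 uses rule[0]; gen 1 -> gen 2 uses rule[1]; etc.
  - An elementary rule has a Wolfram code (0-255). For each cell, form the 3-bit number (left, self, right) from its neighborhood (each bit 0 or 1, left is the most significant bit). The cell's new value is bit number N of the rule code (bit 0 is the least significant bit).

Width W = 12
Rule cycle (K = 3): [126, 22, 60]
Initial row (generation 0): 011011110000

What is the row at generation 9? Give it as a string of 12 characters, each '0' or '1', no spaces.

Answer: 011000110000

Derivation:
Gen 0: 011011110000
Gen 1 (rule 126): 111110011000
Gen 2 (rule 22): 000001100100
Gen 3 (rule 60): 000001010110
Gen 4 (rule 126): 000011111111
Gen 5 (rule 22): 000100000000
Gen 6 (rule 60): 000110000000
Gen 7 (rule 126): 001111000000
Gen 8 (rule 22): 010000100000
Gen 9 (rule 60): 011000110000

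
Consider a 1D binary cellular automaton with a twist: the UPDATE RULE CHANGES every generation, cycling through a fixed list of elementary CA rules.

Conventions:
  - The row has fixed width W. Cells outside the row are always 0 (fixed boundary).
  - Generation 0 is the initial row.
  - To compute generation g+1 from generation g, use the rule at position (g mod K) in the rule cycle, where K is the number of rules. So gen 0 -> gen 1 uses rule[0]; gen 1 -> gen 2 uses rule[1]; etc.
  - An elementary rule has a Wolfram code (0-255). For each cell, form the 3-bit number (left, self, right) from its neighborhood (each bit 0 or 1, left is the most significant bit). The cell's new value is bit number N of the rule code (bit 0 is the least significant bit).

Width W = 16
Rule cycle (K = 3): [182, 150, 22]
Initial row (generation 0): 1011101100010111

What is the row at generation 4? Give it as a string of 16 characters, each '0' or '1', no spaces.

Answer: 0100100010111010

Derivation:
Gen 0: 1011101100010111
Gen 1 (rule 182): 1101010010111010
Gen 2 (rule 150): 0001011110010011
Gen 3 (rule 22): 0011000001111100
Gen 4 (rule 182): 0100100010111010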